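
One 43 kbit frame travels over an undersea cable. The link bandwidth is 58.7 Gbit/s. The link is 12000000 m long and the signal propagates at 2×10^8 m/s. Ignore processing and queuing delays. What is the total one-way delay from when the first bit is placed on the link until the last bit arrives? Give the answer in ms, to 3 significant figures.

60.0 ms

L = 43000 bits.
Transmission delay = L/R = 43000 / 58700000000 = 0.000732538 ms.
Propagation delay = d/s = 12000000 m / 200000000 m/s = 60 ms.
Total = 60.0 ms.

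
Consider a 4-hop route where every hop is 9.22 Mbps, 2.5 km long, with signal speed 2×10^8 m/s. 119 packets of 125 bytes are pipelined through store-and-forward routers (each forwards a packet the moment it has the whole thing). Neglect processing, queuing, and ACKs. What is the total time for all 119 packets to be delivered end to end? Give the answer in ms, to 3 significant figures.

13.3 ms

Per-hop transmission t_tx = L/R = 1000/9220000 = 0.10846 ms.
Per-hop propagation t_prop = 2500/200000000 = 0.0125 ms.
Pipeline fill: first packet needs 4·t_tx to clear all hops; remaining 118 packets each add one t_tx.
Total = (4+119-1)·t_tx + 4·t_prop = 122·0.10846 + 4·0.0125 = 13.3 ms.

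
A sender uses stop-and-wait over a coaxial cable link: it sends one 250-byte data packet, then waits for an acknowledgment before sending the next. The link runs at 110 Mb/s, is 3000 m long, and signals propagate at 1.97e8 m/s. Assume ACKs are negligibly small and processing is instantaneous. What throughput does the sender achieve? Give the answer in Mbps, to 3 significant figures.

t_tx = L/R = 2000/110000000 = 1.81818e-05 s.
t_prop = 3000/197000000 = 1.52284e-05 s; RTT = 3.04569e-05 s.
Cycle = t_tx + RTT = 4.86387e-05 s.
Throughput = L / cycle = 2000 / 4.86387e-05 = 41.1 Mbps.

41.1 Mbps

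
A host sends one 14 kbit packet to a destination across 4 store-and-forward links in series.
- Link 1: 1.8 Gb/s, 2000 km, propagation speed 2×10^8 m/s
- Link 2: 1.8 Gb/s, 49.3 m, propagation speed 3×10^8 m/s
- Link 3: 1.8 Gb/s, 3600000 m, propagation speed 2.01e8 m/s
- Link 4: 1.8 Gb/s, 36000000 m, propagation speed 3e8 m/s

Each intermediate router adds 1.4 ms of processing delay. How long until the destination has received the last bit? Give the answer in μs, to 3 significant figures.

152000 μs

L = 14000 bits.
Transmission delay per hop = L/R = 14000/1800000000 = 7.77778 μs; 4 hops → 31.1111 μs.
Propagation delays (d/s per hop): 10000, 0.164333, 17910.4, 120000 μs; sum = 147911 μs.
Processing at 3 router(s): 3 × 1.4 ms = 4200 μs.
End-to-end = 152000 μs.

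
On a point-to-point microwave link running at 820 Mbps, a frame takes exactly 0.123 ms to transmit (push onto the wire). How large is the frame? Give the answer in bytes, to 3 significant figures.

L = R × t_tx = 820000000 b/s × 0.000123 s = 100860 bits.
In bytes: 100860 / 8 = 12600 bytes.

12600 bytes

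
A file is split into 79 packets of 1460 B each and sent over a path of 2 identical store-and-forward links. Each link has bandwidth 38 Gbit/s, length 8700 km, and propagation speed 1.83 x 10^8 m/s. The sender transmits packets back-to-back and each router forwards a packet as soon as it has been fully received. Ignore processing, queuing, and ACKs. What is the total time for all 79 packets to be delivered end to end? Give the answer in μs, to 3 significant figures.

95100 μs

Per-hop transmission t_tx = L/R = 11680/38000000000 = 0.307368 μs.
Per-hop propagation t_prop = 8700000/183000000 = 47541 μs.
Pipeline fill: first packet needs 2·t_tx to clear all hops; remaining 78 packets each add one t_tx.
Total = (2+79-1)·t_tx + 2·t_prop = 80·0.307368 + 2·47541 = 95100 μs.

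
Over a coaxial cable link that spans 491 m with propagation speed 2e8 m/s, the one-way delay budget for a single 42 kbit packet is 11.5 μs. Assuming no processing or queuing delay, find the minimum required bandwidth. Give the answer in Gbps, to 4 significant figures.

4.643 Gbps

Propagation delay = 491 / 200000000 = 2.455 μs.
Transmission budget = 11.5 − 2.455 = 9.045 μs.
R ≥ L / t_tx = 42000 bits / 9.045e-06 s = 4.643 Gbps.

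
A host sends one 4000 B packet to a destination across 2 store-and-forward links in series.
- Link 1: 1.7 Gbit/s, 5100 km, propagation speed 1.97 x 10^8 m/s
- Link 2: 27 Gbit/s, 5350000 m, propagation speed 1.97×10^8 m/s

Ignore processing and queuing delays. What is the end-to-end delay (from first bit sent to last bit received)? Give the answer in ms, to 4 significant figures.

L = 4000 × 8 = 32000 bits.
Transmission delays (L/R per hop): 0.0188235, 0.00118519 ms; sum = 0.0200087 ms.
Propagation delays (d/s per hop): 25.8883, 27.1574 ms; sum = 53.0457 ms.
End-to-end = 53.07 ms.

53.07 ms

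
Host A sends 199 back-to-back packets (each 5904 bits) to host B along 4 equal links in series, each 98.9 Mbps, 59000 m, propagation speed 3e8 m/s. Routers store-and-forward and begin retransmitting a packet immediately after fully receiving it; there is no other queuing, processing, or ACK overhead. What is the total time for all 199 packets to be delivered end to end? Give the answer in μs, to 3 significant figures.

Per-hop transmission t_tx = L/R = 5904/98900000 = 59.6967 μs.
Per-hop propagation t_prop = 59000/300000000 = 196.667 μs.
Pipeline fill: first packet needs 4·t_tx to clear all hops; remaining 198 packets each add one t_tx.
Total = (4+199-1)·t_tx + 4·t_prop = 202·59.6967 + 4·196.667 = 12800 μs.

12800 μs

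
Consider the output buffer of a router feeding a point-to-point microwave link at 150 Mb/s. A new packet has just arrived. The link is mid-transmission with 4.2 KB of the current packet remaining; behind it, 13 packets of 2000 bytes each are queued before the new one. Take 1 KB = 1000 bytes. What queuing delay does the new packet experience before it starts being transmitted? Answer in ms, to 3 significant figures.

1.61 ms

Each queued packet: L/R = 16000/150000000 = 0.106667 ms.
13 queued → 1.38667 ms.
Plus remaining 33600 bits of current packet: 0.224 ms.
Queuing delay = 1.61 ms.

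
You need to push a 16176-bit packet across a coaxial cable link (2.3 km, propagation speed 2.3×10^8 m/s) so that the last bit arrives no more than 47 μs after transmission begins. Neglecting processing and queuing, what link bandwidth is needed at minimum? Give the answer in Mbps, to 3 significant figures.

437 Mbps

Propagation delay = 2300 / 2.3e+08 = 10 μs.
Transmission budget = 47 − 10 = 37 μs.
R ≥ L / t_tx = 16176 bits / 3.7e-05 s = 437 Mbps.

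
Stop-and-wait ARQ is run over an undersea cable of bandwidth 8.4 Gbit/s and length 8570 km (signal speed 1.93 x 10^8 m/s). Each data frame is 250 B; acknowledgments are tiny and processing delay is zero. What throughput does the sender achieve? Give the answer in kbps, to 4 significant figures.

t_tx = L/R = 2000/8400000000 = 2.38095e-07 s.
t_prop = 8570000/193000000 = 0.0444041 s; RTT = 0.0888083 s.
Cycle = t_tx + RTT = 0.0888085 s.
Throughput = L / cycle = 2000 / 0.0888085 = 22.52 kbps.

22.52 kbps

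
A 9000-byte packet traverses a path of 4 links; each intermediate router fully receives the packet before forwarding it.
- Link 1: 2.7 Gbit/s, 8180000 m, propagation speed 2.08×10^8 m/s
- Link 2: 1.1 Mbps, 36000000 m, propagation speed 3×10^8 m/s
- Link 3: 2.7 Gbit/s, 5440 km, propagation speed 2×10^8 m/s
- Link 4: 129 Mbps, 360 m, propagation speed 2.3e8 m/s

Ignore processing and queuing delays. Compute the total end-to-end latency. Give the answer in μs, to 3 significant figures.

L = 9000 × 8 = 72000 bits.
Transmission delays (L/R per hop): 26.6667, 65454.5, 26.6667, 558.14 μs; sum = 66066 μs.
Propagation delays (d/s per hop): 39326.9, 120000, 27200, 1.56522 μs; sum = 186528 μs.
End-to-end = 253000 μs.

253000 μs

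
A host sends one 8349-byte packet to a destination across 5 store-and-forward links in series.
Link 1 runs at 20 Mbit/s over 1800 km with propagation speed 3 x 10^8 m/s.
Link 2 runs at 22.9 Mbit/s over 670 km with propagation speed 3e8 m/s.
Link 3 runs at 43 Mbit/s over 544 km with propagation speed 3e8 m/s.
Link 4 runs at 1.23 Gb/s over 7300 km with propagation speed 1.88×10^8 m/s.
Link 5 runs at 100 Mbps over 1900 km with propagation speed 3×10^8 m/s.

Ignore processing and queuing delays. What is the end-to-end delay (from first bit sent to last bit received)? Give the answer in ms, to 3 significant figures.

63.7 ms

L = 8349 × 8 = 66792 bits.
Transmission delays (L/R per hop): 3.3396, 2.91668, 1.5533, 0.0543024, 0.66792 ms; sum = 8.53181 ms.
Propagation delays (d/s per hop): 6, 2.23333, 1.81333, 38.8298, 6.33333 ms; sum = 55.2098 ms.
End-to-end = 63.7 ms.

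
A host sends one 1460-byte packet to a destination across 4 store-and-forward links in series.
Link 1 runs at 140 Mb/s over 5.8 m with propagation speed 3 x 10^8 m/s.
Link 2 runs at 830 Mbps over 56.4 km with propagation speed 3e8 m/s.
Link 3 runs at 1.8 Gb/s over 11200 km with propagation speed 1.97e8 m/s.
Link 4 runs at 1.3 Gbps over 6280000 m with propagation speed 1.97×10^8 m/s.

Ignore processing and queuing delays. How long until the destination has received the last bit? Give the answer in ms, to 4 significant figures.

89.03 ms

L = 1460 × 8 = 11680 bits.
Transmission delays (L/R per hop): 0.0834286, 0.0140723, 0.00648889, 0.00898462 ms; sum = 0.112974 ms.
Propagation delays (d/s per hop): 1.93333e-05, 0.188, 56.8528, 31.8782 ms; sum = 88.919 ms.
End-to-end = 89.03 ms.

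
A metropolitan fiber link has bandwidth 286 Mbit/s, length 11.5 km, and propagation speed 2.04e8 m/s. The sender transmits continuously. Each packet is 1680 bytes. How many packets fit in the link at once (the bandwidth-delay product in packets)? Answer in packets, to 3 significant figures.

1.20 packets

Propagation delay = 11500 / 204000000 = 5.63725e-05 s.
BDP = R × t_prop = 286000000 × 5.63725e-05 = 16122.5 bits.
In packets of 13440 bits: 1.20 packets.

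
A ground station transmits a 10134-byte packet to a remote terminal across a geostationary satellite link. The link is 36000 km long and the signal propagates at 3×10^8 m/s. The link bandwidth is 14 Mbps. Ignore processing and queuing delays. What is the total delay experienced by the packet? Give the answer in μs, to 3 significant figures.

126000 μs

L = 10134 × 8 = 81072 bits.
Transmission delay = L/R = 81072 / 14000000 = 5790.86 μs.
Propagation delay = d/s = 36000000 m / 300000000 m/s = 120000 μs.
Total = 126000 μs.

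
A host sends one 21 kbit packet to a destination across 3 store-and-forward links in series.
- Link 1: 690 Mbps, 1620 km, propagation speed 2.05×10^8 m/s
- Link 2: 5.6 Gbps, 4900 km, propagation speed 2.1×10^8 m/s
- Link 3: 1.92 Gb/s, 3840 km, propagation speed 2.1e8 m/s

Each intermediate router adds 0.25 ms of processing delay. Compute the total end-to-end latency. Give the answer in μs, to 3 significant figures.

50100 μs

L = 21000 bits.
Transmission delays (L/R per hop): 30.4348, 3.75, 10.9375 μs; sum = 45.1223 μs.
Propagation delays (d/s per hop): 7902.44, 23333.3, 18285.7 μs; sum = 49521.5 μs.
Processing at 2 router(s): 2 × 0.25 ms = 500 μs.
End-to-end = 50100 μs.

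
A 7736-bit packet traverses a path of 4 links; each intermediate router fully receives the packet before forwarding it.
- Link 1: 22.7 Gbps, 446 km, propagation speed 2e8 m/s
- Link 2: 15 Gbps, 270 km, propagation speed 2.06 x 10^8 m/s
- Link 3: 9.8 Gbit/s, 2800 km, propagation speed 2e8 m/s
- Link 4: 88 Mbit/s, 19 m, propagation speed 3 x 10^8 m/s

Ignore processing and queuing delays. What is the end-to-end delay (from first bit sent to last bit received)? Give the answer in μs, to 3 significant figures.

Transmission delays (L/R per hop): 0.340793, 0.515733, 0.789388, 87.9091 μs; sum = 89.555 μs.
Propagation delays (d/s per hop): 2230, 1310.68, 14000, 0.0633333 μs; sum = 17540.7 μs.
End-to-end = 17600 μs.

17600 μs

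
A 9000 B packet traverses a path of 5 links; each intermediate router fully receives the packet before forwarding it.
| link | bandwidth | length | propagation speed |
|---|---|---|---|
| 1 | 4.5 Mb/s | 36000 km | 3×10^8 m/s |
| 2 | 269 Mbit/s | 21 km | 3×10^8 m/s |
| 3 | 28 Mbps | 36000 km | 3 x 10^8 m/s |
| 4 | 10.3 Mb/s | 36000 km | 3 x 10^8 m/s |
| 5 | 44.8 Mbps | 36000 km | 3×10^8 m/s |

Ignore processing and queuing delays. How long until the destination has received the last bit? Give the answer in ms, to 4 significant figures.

507.5 ms

L = 9000 × 8 = 72000 bits.
Transmission delays (L/R per hop): 16, 0.267658, 2.57143, 6.99029, 1.60714 ms; sum = 27.4365 ms.
Propagation delays (d/s per hop): 120, 0.07, 120, 120, 120 ms; sum = 480.07 ms.
End-to-end = 507.5 ms.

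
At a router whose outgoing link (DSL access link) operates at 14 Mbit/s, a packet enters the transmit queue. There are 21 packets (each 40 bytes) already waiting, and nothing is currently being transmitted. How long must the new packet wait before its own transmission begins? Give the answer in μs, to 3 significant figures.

480 μs

Each queued packet: L/R = 320/14000000 = 22.8571 μs.
21 queued → 480 μs.
Queuing delay = 480 μs.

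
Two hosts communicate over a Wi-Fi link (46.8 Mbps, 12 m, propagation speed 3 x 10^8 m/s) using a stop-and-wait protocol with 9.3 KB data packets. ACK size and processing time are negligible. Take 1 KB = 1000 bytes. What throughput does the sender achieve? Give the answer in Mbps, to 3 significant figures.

46.8 Mbps

t_tx = L/R = 74400/46800000 = 0.00158974 s.
t_prop = 12/300000000 = 4e-08 s; RTT = 8e-08 s.
Cycle = t_tx + RTT = 0.00158982 s.
Throughput = L / cycle = 74400 / 0.00158982 = 46.8 Mbps.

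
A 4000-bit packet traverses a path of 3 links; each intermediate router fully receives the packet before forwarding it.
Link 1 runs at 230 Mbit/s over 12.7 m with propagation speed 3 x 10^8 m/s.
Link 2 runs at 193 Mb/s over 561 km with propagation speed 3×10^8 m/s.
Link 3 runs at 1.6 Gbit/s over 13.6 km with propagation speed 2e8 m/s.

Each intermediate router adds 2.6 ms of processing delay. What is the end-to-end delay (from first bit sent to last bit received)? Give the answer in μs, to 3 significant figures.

Transmission delays (L/R per hop): 17.3913, 20.7254, 2.5 μs; sum = 40.6167 μs.
Propagation delays (d/s per hop): 0.0423333, 1870, 68 μs; sum = 1938.04 μs.
Processing at 2 router(s): 2 × 2.6 ms = 5200 μs.
End-to-end = 7180 μs.

7180 μs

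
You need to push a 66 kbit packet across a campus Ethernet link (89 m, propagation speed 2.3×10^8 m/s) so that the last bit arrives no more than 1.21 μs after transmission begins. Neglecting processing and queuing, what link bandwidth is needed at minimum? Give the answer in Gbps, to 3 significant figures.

80.2 Gbps

Propagation delay = 89 / 2.3e+08 = 0.386957 μs.
Transmission budget = 1.21 − 0.386957 = 0.823043 μs.
R ≥ L / t_tx = 66000 bits / 8.23043e-07 s = 80.2 Gbps.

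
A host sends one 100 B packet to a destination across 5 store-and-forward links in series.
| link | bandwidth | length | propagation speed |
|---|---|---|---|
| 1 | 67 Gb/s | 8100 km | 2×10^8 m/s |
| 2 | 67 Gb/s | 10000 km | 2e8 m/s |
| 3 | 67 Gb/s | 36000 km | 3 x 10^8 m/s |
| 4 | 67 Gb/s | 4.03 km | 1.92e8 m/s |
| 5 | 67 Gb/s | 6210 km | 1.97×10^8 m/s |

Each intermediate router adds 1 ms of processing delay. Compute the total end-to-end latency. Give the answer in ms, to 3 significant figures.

246 ms

L = 100 × 8 = 800 bits.
Transmission delay per hop = L/R = 800/67000000000 = 1.19403e-05 ms; 5 hops → 5.97015e-05 ms.
Propagation delays (d/s per hop): 40.5, 50, 120, 0.0209896, 31.5228 ms; sum = 242.044 ms.
Processing at 4 router(s): 4 × 1 ms = 4 ms.
End-to-end = 246 ms.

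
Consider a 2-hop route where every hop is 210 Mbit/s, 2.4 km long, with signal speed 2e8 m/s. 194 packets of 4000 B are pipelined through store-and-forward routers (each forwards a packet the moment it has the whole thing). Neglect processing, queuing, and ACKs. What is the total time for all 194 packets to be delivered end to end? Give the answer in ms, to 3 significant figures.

29.7 ms

Per-hop transmission t_tx = L/R = 32000/210000000 = 0.152381 ms.
Per-hop propagation t_prop = 2400/200000000 = 0.012 ms.
Pipeline fill: first packet needs 2·t_tx to clear all hops; remaining 193 packets each add one t_tx.
Total = (2+194-1)·t_tx + 2·t_prop = 195·0.152381 + 2·0.012 = 29.7 ms.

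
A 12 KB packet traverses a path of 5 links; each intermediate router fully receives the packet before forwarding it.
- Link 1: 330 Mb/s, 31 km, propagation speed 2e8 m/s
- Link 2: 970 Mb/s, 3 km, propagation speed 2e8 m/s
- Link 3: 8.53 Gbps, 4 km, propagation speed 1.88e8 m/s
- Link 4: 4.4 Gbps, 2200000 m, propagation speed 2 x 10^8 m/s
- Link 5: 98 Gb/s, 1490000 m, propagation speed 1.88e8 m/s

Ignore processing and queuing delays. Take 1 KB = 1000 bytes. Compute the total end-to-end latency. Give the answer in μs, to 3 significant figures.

L = 96000 bits.
Transmission delays (L/R per hop): 290.909, 98.9691, 11.2544, 21.8182, 0.979592 μs; sum = 423.93 μs.
Propagation delays (d/s per hop): 155, 15, 21.2766, 11000, 7925.53 μs; sum = 19116.8 μs.
End-to-end = 19500 μs.

19500 μs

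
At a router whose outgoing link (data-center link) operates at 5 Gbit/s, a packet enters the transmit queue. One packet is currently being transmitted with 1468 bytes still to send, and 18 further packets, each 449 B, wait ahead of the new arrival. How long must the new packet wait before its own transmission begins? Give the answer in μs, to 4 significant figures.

Each queued packet: L/R = 3592/5000000000 = 0.7184 μs.
18 queued → 12.9312 μs.
Plus remaining 11744 bits of current packet: 2.3488 μs.
Queuing delay = 15.28 μs.

15.28 μs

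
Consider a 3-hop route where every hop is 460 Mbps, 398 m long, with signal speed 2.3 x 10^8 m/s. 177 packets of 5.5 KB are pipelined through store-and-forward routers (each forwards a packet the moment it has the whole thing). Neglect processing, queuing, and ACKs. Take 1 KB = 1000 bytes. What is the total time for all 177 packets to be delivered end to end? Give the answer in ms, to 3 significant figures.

Per-hop transmission t_tx = L/R = 44000/460000000 = 0.0956522 ms.
Per-hop propagation t_prop = 398/2.3e+08 = 0.00173043 ms.
Pipeline fill: first packet needs 3·t_tx to clear all hops; remaining 176 packets each add one t_tx.
Total = (3+177-1)·t_tx + 3·t_prop = 179·0.0956522 + 3·0.00173043 = 17.1 ms.

17.1 ms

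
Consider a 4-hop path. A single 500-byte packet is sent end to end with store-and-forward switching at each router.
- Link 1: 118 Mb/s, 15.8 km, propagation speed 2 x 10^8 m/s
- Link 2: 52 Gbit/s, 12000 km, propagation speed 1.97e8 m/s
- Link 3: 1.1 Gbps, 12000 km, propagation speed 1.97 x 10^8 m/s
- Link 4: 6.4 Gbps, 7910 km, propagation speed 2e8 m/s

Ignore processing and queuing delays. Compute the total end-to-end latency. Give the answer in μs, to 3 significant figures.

L = 500 × 8 = 4000 bits.
Transmission delays (L/R per hop): 33.8983, 0.0769231, 3.63636, 0.625 μs; sum = 38.2366 μs.
Propagation delays (d/s per hop): 79, 60913.7, 60913.7, 39550 μs; sum = 161456 μs.
End-to-end = 161000 μs.

161000 μs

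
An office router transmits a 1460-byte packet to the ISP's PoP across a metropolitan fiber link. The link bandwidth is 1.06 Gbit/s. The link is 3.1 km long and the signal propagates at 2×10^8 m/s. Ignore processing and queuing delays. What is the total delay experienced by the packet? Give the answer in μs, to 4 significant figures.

L = 1460 × 8 = 11680 bits.
Transmission delay = L/R = 11680 / 1060000000 = 11.0189 μs.
Propagation delay = d/s = 3100 m / 200000000 m/s = 15.5 μs.
Total = 26.52 μs.

26.52 μs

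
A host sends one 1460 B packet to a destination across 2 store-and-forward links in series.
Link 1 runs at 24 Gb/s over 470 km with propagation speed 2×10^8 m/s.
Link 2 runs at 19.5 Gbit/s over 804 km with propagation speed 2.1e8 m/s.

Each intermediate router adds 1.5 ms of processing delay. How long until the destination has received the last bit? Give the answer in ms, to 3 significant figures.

7.68 ms

L = 1460 × 8 = 11680 bits.
Transmission delays (L/R per hop): 0.000486667, 0.000598974 ms; sum = 0.00108564 ms.
Propagation delays (d/s per hop): 2.35, 3.82857 ms; sum = 6.17857 ms.
Processing at 1 router(s): 1 × 1.5 ms = 1.5 ms.
End-to-end = 7.68 ms.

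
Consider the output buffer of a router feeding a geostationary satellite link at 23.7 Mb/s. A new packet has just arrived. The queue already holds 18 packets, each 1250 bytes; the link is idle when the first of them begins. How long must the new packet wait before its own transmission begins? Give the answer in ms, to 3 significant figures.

7.59 ms

Each queued packet: L/R = 10000/23700000 = 0.421941 ms.
18 queued → 7.59494 ms.
Queuing delay = 7.59 ms.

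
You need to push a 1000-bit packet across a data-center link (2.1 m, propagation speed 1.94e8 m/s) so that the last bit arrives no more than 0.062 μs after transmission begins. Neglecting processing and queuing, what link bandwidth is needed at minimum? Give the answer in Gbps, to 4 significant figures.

19.54 Gbps

Propagation delay = 2.1 / 194000000 = 0.0108247 μs.
Transmission budget = 0.062 − 0.0108247 = 0.0511753 μs.
R ≥ L / t_tx = 1000 bits / 5.11753e-08 s = 19.54 Gbps.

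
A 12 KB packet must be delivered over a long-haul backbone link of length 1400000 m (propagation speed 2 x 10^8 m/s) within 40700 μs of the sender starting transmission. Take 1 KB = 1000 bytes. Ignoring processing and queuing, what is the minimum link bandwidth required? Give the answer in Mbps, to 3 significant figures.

L = 96000 bits.
Propagation delay = 1400000 / 200000000 = 7000 μs.
Transmission budget = 40700 − 7000 = 33700 μs.
R ≥ L / t_tx = 96000 bits / 0.0337 s = 2.85 Mbps.

2.85 Mbps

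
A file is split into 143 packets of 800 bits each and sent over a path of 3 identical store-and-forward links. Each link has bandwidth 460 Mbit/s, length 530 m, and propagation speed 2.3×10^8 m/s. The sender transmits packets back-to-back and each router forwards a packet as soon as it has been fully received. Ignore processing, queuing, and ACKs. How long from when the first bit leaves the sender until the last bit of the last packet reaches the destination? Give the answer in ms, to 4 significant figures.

0.2591 ms

Per-hop transmission t_tx = L/R = 800/460000000 = 0.00173913 ms.
Per-hop propagation t_prop = 530/2.3e+08 = 0.00230435 ms.
Pipeline fill: first packet needs 3·t_tx to clear all hops; remaining 142 packets each add one t_tx.
Total = (3+143-1)·t_tx + 3·t_prop = 145·0.00173913 + 3·0.00230435 = 0.2591 ms.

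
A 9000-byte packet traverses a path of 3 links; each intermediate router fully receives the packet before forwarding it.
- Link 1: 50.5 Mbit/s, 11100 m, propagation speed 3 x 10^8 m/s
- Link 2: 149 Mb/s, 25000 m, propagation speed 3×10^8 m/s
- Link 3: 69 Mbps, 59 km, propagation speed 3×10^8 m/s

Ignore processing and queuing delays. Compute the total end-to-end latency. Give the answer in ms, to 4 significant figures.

3.269 ms

L = 9000 × 8 = 72000 bits.
Transmission delays (L/R per hop): 1.42574, 0.483221, 1.04348 ms; sum = 2.95244 ms.
Propagation delays (d/s per hop): 0.037, 0.0833333, 0.196667 ms; sum = 0.317 ms.
End-to-end = 3.269 ms.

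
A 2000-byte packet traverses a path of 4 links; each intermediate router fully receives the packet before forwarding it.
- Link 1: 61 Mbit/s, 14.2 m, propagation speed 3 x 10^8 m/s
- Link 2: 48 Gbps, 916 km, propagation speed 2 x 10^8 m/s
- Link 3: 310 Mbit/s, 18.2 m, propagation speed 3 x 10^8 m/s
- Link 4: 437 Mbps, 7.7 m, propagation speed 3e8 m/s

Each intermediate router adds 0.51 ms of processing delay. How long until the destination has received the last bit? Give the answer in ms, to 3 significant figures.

6.46 ms

L = 2000 × 8 = 16000 bits.
Transmission delays (L/R per hop): 0.262295, 0.000333333, 0.0516129, 0.0366133 ms; sum = 0.350855 ms.
Propagation delays (d/s per hop): 4.73333e-05, 4.58, 6.06667e-05, 2.56667e-05 ms; sum = 4.58013 ms.
Processing at 3 router(s): 3 × 0.51 ms = 1.53 ms.
End-to-end = 6.46 ms.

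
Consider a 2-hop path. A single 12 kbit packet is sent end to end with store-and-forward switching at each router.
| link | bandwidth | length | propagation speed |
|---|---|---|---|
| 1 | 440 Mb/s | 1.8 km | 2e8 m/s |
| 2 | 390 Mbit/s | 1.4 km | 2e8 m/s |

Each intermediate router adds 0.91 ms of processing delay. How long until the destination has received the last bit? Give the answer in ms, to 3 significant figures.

0.984 ms

L = 12000 bits.
Transmission delays (L/R per hop): 0.0272727, 0.0307692 ms; sum = 0.058042 ms.
Propagation delays (d/s per hop): 0.009, 0.007 ms; sum = 0.016 ms.
Processing at 1 router(s): 1 × 0.91 ms = 0.91 ms.
End-to-end = 0.984 ms.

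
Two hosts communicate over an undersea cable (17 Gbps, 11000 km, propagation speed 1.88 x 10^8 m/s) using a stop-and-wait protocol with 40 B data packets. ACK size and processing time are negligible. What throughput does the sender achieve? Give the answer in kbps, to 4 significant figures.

2.735 kbps

t_tx = L/R = 320/17000000000 = 1.88235e-08 s.
t_prop = 11000000/188000000 = 0.0585106 s; RTT = 0.117021 s.
Cycle = t_tx + RTT = 0.117021 s.
Throughput = L / cycle = 320 / 0.117021 = 2.735 kbps.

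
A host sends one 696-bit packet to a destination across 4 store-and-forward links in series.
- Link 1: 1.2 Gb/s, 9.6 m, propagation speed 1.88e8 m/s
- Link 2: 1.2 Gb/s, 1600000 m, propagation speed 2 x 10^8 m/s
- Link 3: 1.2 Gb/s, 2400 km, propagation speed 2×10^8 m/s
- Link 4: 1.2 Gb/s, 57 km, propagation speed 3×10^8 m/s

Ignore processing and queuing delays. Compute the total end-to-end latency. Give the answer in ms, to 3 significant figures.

20.2 ms

Transmission delay per hop = L/R = 696/1200000000 = 0.00058 ms; 4 hops → 0.00232 ms.
Propagation delays (d/s per hop): 5.10638e-05, 8, 12, 0.19 ms; sum = 20.1901 ms.
End-to-end = 20.2 ms.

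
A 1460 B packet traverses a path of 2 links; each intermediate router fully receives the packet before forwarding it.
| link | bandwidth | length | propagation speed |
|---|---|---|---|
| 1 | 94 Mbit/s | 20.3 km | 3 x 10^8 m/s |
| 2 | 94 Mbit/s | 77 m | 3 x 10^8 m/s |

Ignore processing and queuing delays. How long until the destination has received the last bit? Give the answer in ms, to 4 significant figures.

0.3164 ms

L = 1460 × 8 = 11680 bits.
Transmission delay per hop = L/R = 11680/94000000 = 0.124255 ms; 2 hops → 0.248511 ms.
Propagation delays (d/s per hop): 0.0676667, 0.000256667 ms; sum = 0.0679233 ms.
End-to-end = 0.3164 ms.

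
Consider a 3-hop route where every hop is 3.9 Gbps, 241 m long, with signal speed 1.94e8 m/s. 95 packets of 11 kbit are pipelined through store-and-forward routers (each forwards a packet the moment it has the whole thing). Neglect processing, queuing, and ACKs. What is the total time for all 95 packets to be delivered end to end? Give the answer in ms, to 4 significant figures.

Per-hop transmission t_tx = L/R = 11000/3900000000 = 0.00282051 ms.
Per-hop propagation t_prop = 241/194000000 = 0.00124227 ms.
Pipeline fill: first packet needs 3·t_tx to clear all hops; remaining 94 packets each add one t_tx.
Total = (3+95-1)·t_tx + 3·t_prop = 97·0.00282051 + 3·0.00124227 = 0.2773 ms.

0.2773 ms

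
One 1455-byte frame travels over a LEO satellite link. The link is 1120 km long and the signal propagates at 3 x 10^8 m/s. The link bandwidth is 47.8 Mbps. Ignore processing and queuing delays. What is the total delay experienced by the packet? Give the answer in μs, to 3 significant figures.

L = 1455 × 8 = 11640 bits.
Transmission delay = L/R = 11640 / 47800000 = 243.515 μs.
Propagation delay = d/s = 1120000 m / 300000000 m/s = 3733.33 μs.
Total = 3980 μs.

3980 μs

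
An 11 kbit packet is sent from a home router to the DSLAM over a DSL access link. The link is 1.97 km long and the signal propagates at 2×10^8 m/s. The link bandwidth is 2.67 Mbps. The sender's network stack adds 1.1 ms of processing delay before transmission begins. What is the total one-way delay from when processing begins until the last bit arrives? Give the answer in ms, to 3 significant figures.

5.23 ms

L = 11000 bits.
Transmission delay = L/R = 11000 / 2670000 = 4.11985 ms.
Propagation delay = d/s = 1970 m / 200000000 m/s = 0.00985 ms.
Plus processing delay 1.1 ms = 1.1 ms.
Total = 5.23 ms.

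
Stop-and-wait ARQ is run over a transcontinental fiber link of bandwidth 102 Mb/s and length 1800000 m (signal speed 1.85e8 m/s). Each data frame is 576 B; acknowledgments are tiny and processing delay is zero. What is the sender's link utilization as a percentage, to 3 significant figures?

t_tx = L/R = 4608/102000000 = 4.51765e-05 s.
t_prop = 1800000/185000000 = 0.00972973 s; RTT = 0.0194595 s.
Cycle = t_tx + RTT = 0.0195046 s.
Utilization = t_tx / cycle = 4.51765e-05/0.0195046 = 0.232 %.

0.232 %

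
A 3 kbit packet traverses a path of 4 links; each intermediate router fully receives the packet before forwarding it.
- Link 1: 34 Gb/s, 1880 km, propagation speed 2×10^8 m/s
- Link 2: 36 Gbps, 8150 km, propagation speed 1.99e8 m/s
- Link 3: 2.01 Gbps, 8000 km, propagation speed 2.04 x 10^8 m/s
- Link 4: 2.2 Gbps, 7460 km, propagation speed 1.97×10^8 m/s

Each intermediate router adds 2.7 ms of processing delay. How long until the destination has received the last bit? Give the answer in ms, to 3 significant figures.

L = 3000 bits.
Transmission delays (L/R per hop): 8.82353e-05, 8.33333e-05, 0.00149254, 0.00136364 ms; sum = 0.00302774 ms.
Propagation delays (d/s per hop): 9.4, 40.9548, 39.2157, 37.868 ms; sum = 127.438 ms.
Processing at 3 router(s): 3 × 2.7 ms = 8.1 ms.
End-to-end = 136 ms.

136 ms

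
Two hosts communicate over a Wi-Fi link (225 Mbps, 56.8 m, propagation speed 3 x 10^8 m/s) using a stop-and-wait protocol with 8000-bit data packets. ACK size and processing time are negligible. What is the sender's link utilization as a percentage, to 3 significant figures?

98.9 %

t_tx = L/R = 8000/225000000 = 3.55556e-05 s.
t_prop = 56.8/300000000 = 1.89333e-07 s; RTT = 3.78667e-07 s.
Cycle = t_tx + RTT = 3.59342e-05 s.
Utilization = t_tx / cycle = 3.55556e-05/3.59342e-05 = 98.9 %.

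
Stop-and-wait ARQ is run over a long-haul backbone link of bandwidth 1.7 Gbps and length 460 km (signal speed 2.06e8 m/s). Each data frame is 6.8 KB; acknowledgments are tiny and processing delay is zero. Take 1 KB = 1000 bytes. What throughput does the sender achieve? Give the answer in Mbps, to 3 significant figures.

t_tx = L/R = 54400/1700000000 = 3.2e-05 s.
t_prop = 460000/206000000 = 0.00223301 s; RTT = 0.00446602 s.
Cycle = t_tx + RTT = 0.00449802 s.
Throughput = L / cycle = 54400 / 0.00449802 = 12.1 Mbps.

12.1 Mbps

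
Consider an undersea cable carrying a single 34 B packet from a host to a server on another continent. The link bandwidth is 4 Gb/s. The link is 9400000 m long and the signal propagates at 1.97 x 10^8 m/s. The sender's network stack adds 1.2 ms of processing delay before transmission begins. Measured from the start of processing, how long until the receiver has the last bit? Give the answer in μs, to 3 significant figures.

L = 34 × 8 = 272 bits.
Transmission delay = L/R = 272 / 4000000000 = 0.068 μs.
Propagation delay = d/s = 9400000 m / 197000000 m/s = 47715.7 μs.
Plus processing delay 1.2 ms = 1200 μs.
Total = 48900 μs.

48900 μs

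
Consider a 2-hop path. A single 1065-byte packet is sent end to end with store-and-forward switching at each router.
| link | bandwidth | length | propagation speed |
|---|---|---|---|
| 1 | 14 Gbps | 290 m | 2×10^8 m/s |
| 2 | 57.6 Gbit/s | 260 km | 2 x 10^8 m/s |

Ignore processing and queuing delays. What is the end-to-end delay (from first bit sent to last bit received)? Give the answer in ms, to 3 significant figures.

1.30 ms

L = 1065 × 8 = 8520 bits.
Transmission delays (L/R per hop): 0.000608571, 0.000147917 ms; sum = 0.000756488 ms.
Propagation delays (d/s per hop): 0.00145, 1.3 ms; sum = 1.30145 ms.
End-to-end = 1.30 ms.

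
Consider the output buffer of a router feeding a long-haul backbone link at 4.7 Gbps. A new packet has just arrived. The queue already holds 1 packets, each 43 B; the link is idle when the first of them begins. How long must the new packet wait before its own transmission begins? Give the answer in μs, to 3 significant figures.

0.0732 μs

Each queued packet: L/R = 344/4700000000 = 0.0731915 μs.
1 queued → 0.0731915 μs.
Queuing delay = 0.0732 μs.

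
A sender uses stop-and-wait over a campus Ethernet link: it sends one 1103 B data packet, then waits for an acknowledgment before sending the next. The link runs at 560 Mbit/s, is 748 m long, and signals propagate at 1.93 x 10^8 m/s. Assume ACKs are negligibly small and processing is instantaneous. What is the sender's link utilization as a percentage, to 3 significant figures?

t_tx = L/R = 8824/560000000 = 1.57571e-05 s.
t_prop = 748/193000000 = 3.87565e-06 s; RTT = 7.7513e-06 s.
Cycle = t_tx + RTT = 2.35084e-05 s.
Utilization = t_tx / cycle = 1.57571e-05/2.35084e-05 = 67.0 %.

67.0 %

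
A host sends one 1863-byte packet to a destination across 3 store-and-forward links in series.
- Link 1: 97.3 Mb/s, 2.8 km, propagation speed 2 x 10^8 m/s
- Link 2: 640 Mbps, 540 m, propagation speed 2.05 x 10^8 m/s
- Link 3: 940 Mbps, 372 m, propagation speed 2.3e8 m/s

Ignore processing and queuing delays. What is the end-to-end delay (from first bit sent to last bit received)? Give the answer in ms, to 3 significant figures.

L = 1863 × 8 = 14904 bits.
Transmission delays (L/R per hop): 0.153176, 0.0232875, 0.0158553 ms; sum = 0.192319 ms.
Propagation delays (d/s per hop): 0.014, 0.00263415, 0.00161739 ms; sum = 0.0182515 ms.
End-to-end = 0.211 ms.

0.211 ms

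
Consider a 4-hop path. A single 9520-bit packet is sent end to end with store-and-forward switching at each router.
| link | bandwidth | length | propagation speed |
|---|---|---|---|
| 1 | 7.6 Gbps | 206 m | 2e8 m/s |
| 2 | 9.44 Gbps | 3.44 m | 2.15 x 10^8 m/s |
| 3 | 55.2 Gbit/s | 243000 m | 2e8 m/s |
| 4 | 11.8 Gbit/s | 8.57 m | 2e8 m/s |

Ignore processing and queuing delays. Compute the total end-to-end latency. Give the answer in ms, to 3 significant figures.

Transmission delays (L/R per hop): 0.00125263, 0.00100847, 0.000172464, 0.00080678 ms; sum = 0.00324035 ms.
Propagation delays (d/s per hop): 0.00103, 1.6e-05, 1.215, 4.285e-05 ms; sum = 1.21609 ms.
End-to-end = 1.22 ms.

1.22 ms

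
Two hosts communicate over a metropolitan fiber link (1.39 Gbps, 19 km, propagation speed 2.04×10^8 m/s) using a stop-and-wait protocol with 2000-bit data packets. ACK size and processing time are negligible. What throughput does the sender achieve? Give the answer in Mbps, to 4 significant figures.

t_tx = L/R = 2000/1390000000 = 1.43885e-06 s.
t_prop = 19000/204000000 = 9.31373e-05 s; RTT = 0.000186275 s.
Cycle = t_tx + RTT = 0.000187713 s.
Throughput = L / cycle = 2000 / 0.000187713 = 10.65 Mbps.

10.65 Mbps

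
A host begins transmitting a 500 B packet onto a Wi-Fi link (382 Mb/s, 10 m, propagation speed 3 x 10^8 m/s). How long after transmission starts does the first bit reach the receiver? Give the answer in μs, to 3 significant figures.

0.0333 μs

First bit experiences only propagation delay: d/s = 10/300000000 = 0.0333 μs.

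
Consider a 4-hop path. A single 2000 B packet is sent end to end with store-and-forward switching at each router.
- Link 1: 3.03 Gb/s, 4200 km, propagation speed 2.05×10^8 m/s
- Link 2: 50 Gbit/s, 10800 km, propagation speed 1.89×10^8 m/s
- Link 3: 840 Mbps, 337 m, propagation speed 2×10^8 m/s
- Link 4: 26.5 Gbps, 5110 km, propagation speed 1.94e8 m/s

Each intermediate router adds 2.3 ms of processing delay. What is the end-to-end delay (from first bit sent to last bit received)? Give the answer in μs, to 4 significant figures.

L = 2000 × 8 = 16000 bits.
Transmission delays (L/R per hop): 5.28053, 0.32, 19.0476, 0.603774 μs; sum = 25.2519 μs.
Propagation delays (d/s per hop): 20487.8, 57142.9, 1.685, 26340.2 μs; sum = 103973 μs.
Processing at 3 router(s): 3 × 2.3 ms = 6900 μs.
End-to-end = 110900 μs.

110900 μs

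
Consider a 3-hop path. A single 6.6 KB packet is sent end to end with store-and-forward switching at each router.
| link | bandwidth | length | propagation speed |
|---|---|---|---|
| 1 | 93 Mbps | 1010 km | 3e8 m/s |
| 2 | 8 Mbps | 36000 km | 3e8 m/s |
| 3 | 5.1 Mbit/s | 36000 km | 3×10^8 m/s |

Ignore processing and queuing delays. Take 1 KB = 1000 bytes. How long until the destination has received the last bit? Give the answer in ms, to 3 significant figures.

261 ms

L = 52800 bits.
Transmission delays (L/R per hop): 0.567742, 6.6, 10.3529 ms; sum = 17.5207 ms.
Propagation delays (d/s per hop): 3.36667, 120, 120 ms; sum = 243.367 ms.
End-to-end = 261 ms.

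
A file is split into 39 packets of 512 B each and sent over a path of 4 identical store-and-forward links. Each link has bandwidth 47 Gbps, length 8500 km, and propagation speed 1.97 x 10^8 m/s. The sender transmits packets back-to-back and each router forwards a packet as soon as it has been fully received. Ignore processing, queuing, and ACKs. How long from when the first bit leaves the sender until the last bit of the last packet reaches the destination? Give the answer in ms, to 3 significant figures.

173 ms

Per-hop transmission t_tx = L/R = 4096/47000000000 = 8.71489e-05 ms.
Per-hop propagation t_prop = 8500000/197000000 = 43.1472 ms.
Pipeline fill: first packet needs 4·t_tx to clear all hops; remaining 38 packets each add one t_tx.
Total = (4+39-1)·t_tx + 4·t_prop = 42·8.71489e-05 + 4·43.1472 = 173 ms.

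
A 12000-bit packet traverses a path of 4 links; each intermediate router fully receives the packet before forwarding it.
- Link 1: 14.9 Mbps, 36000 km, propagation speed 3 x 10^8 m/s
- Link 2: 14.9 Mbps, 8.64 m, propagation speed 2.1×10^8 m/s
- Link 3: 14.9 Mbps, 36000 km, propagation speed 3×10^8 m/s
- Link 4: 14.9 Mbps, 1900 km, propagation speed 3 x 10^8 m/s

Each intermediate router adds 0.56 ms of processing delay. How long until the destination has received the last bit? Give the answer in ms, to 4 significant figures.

Transmission delay per hop = L/R = 12000/14900000 = 0.805369 ms; 4 hops → 3.22148 ms.
Propagation delays (d/s per hop): 120, 4.11429e-05, 120, 6.33333 ms; sum = 246.333 ms.
Processing at 3 router(s): 3 × 0.56 ms = 1.68 ms.
End-to-end = 251.2 ms.

251.2 ms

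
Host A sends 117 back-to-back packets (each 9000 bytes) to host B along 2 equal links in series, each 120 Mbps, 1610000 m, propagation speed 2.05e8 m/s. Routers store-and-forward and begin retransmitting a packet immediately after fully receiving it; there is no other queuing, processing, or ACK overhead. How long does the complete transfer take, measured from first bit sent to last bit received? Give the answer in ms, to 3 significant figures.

86.5 ms

Per-hop transmission t_tx = L/R = 72000/120000000 = 0.6 ms.
Per-hop propagation t_prop = 1610000/2.05e+08 = 7.85366 ms.
Pipeline fill: first packet needs 2·t_tx to clear all hops; remaining 116 packets each add one t_tx.
Total = (2+117-1)·t_tx + 2·t_prop = 118·0.6 + 2·7.85366 = 86.5 ms.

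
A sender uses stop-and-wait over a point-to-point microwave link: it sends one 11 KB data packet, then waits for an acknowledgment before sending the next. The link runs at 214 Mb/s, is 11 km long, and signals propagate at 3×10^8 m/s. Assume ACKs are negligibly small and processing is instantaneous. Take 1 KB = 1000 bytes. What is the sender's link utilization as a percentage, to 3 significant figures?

84.9 %

t_tx = L/R = 88000/214000000 = 0.000411215 s.
t_prop = 11000/300000000 = 3.66667e-05 s; RTT = 7.33333e-05 s.
Cycle = t_tx + RTT = 0.000484548 s.
Utilization = t_tx / cycle = 0.000411215/0.000484548 = 84.9 %.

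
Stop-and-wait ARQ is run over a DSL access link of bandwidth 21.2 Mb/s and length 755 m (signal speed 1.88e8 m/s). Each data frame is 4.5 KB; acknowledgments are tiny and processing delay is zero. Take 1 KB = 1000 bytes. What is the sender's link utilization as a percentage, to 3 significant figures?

t_tx = L/R = 36000/21200000 = 0.00169811 s.
t_prop = 755/188000000 = 4.01596e-06 s; RTT = 8.03191e-06 s.
Cycle = t_tx + RTT = 0.00170615 s.
Utilization = t_tx / cycle = 0.00169811/0.00170615 = 99.5 %.

99.5 %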